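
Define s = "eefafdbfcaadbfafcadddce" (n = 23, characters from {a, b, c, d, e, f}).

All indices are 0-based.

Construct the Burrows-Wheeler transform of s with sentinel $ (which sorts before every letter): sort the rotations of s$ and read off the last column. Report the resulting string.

rank  rotation                  last
    0  $eefafdbfcaadbfafcadddce  e
    1  aadbfafcadddce$eefafdbfc  c
    2  adbfafcadddce$eefafdbfca  a
    3  adddce$eefafdbfcaadbfafc  c
    4  afcadddce$eefafdbfcaadbf  f
    5  afdbfcaadbfafcadddce$eef  f
    6  bfafcadddce$eefafdbfcaad  d
    7  bfcaadbfafcadddce$eefafd  d
    8  caadbfafcadddce$eefafdbf  f
    9  cadddce$eefafdbfcaadbfaf  f
   10  ce$eefafdbfcaadbfafcaddd  d
   11  dbfafcadddce$eefafdbfcaa  a
   12  dbfcaadbfafcadddce$eefaf  f
   13  dce$eefafdbfcaadbfafcadd  d
   14  ddce$eefafdbfcaadbfafcad  d
   15  dddce$eefafdbfcaadbfafca  a
   16  e$eefafdbfcaadbfafcadddc  c
   17  eefafdbfcaadbfafcadddce$  $
   18  efafdbfcaadbfafcadddce$e  e
   19  fafcadddce$eefafdbfcaadb  b
   20  fafdbfcaadbfafcadddce$ee  e
   21  fcaadbfafcadddce$eefafdb  b
   22  fcadddce$eefafdbfcaadbfa  a
   23  fdbfcaadbfafcadddce$eefa  a

ecacffddffdafddac$ebebaa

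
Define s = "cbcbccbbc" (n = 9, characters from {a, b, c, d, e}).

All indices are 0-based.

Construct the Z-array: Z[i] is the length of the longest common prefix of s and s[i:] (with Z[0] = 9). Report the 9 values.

[9, 0, 3, 0, 1, 2, 0, 0, 1]

Z[0]=9
i=1: i≥r, start 0; Z[1]=0
i=2: i≥r, start 0; Z[2]=3 grow→box=[2,5)
i=3: min(r-i=2, Z[1]=0)=0; Z[3]=0
i=4: min(r-i=1, Z[2]=3)=1; Z[4]=1
i=5: i≥r, start 0; Z[5]=2 grow→box=[5,7)
i=6: min(r-i=1, Z[1]=0)=0; Z[6]=0
i=7: i≥r, start 0; Z[7]=0
i=8: i≥r, start 0; Z[8]=1 grow→box=[8,9)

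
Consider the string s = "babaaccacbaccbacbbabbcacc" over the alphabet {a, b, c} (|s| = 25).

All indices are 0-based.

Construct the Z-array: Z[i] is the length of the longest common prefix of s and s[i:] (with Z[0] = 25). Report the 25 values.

Z[0]=25
i=1: i≥r, start 0; Z[1]=0
i=2: i≥r, start 0; Z[2]=2 grow→box=[2,4)
i=3: min(r-i=1, Z[1]=0)=0; Z[3]=0
i=4: i≥r, start 0; Z[4]=0
i=5: i≥r, start 0; Z[5]=0
i=6: i≥r, start 0; Z[6]=0
i=7: i≥r, start 0; Z[7]=0
i=8: i≥r, start 0; Z[8]=0
i=9: i≥r, start 0; Z[9]=2 grow→box=[9,11)
i=10: min(r-i=1, Z[1]=0)=0; Z[10]=0
i=11: i≥r, start 0; Z[11]=0
i=12: i≥r, start 0; Z[12]=0
i=13: i≥r, start 0; Z[13]=2 grow→box=[13,15)
i=14: min(r-i=1, Z[1]=0)=0; Z[14]=0
i=15: i≥r, start 0; Z[15]=0
i=16: i≥r, start 0; Z[16]=1 grow→box=[16,17)
i=17: i≥r, start 0; Z[17]=3 grow→box=[17,20)
i=18: min(r-i=2, Z[1]=0)=0; Z[18]=0
i=19: min(r-i=1, Z[2]=2)=1; Z[19]=1
i=20: i≥r, start 0; Z[20]=1 grow→box=[20,21)
i=21: i≥r, start 0; Z[21]=0
i=22: i≥r, start 0; Z[22]=0
i=23: i≥r, start 0; Z[23]=0
i=24: i≥r, start 0; Z[24]=0

[25, 0, 2, 0, 0, 0, 0, 0, 0, 2, 0, 0, 0, 2, 0, 0, 1, 3, 0, 1, 1, 0, 0, 0, 0]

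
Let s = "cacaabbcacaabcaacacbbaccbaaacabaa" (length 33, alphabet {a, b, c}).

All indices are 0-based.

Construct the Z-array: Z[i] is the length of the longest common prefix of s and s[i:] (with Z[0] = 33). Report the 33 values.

[33, 0, 2, 0, 0, 0, 0, 6, 0, 2, 0, 0, 0, 2, 0, 0, 3, 0, 1, 0, 0, 0, 1, 1, 0, 0, 0, 0, 2, 0, 0, 0, 0]

Z[0]=33
i=1: outside box; Z[1]=0
i=2: outside box; Z[2]=2 grow→box=[2,4)
i=3: min(r-i=1, Z[1]=0)=0; Z[3]=0
i=4: outside box; Z[4]=0
i=5: outside box; Z[5]=0
i=6: outside box; Z[6]=0
i=7: outside box; Z[7]=6 grow→box=[7,13)
i=8: min(r-i=5, Z[1]=0)=0; Z[8]=0
i=9: min(r-i=4, Z[2]=2)=2; Z[9]=2
i=10: min(r-i=3, Z[3]=0)=0; Z[10]=0
i=11: min(r-i=2, Z[4]=0)=0; Z[11]=0
i=12: min(r-i=1, Z[5]=0)=0; Z[12]=0
i=13: outside box; Z[13]=2 grow→box=[13,15)
i=14: min(r-i=1, Z[1]=0)=0; Z[14]=0
i=15: outside box; Z[15]=0
i=16: outside box; Z[16]=3 grow→box=[16,19)
i=17: min(r-i=2, Z[1]=0)=0; Z[17]=0
i=18: min(r-i=1, Z[2]=2)=1; Z[18]=1
i=19: outside box; Z[19]=0
i=20: outside box; Z[20]=0
i=21: outside box; Z[21]=0
i=22: outside box; Z[22]=1 grow→box=[22,23)
i=23: outside box; Z[23]=1 grow→box=[23,24)
i=24: outside box; Z[24]=0
i=25: outside box; Z[25]=0
i=26: outside box; Z[26]=0
i=27: outside box; Z[27]=0
i=28: outside box; Z[28]=2 grow→box=[28,30)
i=29: min(r-i=1, Z[1]=0)=0; Z[29]=0
i=30: outside box; Z[30]=0
i=31: outside box; Z[31]=0
i=32: outside box; Z[32]=0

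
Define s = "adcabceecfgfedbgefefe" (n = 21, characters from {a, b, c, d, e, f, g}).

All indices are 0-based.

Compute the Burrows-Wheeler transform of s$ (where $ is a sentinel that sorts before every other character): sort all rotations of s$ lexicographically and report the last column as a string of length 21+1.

ec$addbeeafefcfgegecbf

rank  rotation                last
    0  $adcabceecfgfedbgefefe  e
    1  abceecfgfedbgefefe$adc  c
    2  adcabceecfgfedbgefefe$  $
    3  bceecfgfedbgefefe$adca  a
    4  bgefefe$adcabceecfgfed  d
    5  cabceecfgfedbgefefe$ad  d
    6  ceecfgfedbgefefe$adcab  b
    7  cfgfedbgefefe$adcabcee  e
    8  dbgefefe$adcabceecfgfe  e
    9  dcabceecfgfedbgefefe$a  a
   10  e$adcabceecfgfedbgefef  f
   11  ecfgfedbgefefe$adcabce  e
   12  edbgefefe$adcabceecfgf  f
   13  eecfgfedbgefefe$adcabc  c
   14  efe$adcabceecfgfedbgef  f
   15  efefe$adcabceecfgfedbg  g
   16  fe$adcabceecfgfedbgefe  e
   17  fedbgefefe$adcabceecfg  g
   18  fefe$adcabceecfgfedbge  e
   19  fgfedbgefefe$adcabceec  c
   20  gefefe$adcabceecfgfedb  b
   21  gfedbgefefe$adcabceecf  f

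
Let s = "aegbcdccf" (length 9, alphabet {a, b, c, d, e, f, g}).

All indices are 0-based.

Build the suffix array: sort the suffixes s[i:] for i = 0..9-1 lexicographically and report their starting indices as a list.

[0, 3, 6, 4, 7, 5, 1, 8, 2]

sorted suffixes:
  #0 SA[0]=0  'aegbcdccf'
  #1 SA[1]=3  'bcdccf'
  #2 SA[2]=6  'ccf'
  #3 SA[3]=4  'cdccf'
  #4 SA[4]=7  'cf'
  #5 SA[5]=5  'dccf'
  #6 SA[6]=1  'egbcdccf'
  #7 SA[7]=8  'f'
  #8 SA[8]=2  'gbcdccf'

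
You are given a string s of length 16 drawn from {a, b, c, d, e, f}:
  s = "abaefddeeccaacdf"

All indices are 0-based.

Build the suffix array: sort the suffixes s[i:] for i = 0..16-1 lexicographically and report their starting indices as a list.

[11, 0, 12, 2, 1, 10, 9, 13, 5, 6, 14, 8, 7, 3, 15, 4]

rank→(start, suffix):
  0 → (11, 'aacdf')
  1 → (0, 'abaefddeeccaacdf')
  2 → (12, 'acdf')
  3 → (2, 'aefddeeccaacdf')
  4 → (1, 'baefddeeccaacdf')
  5 → (10, 'caacdf')
  6 → (9, 'ccaacdf')
  7 → (13, 'cdf')
  8 → (5, 'ddeeccaacdf')
  9 → (6, 'deeccaacdf')
  10 → (14, 'df')
  11 → (8, 'eccaacdf')
  12 → (7, 'eeccaacdf')
  13 → (3, 'efddeeccaacdf')
  14 → (15, 'f')
  15 → (4, 'fddeeccaacdf')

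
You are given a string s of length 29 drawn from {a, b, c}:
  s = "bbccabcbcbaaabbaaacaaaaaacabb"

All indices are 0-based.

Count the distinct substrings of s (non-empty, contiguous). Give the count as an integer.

372

rank | idx | suffix
   0 |  19 | aaaaaacabb
   1 |  20 | aaaaacabb
   2 |  21 | aaaacabb
   3 |  10 | aaabbaaacaaaaaacabb
   4 |  15 | aaacaaaaaacabb
   5 |  22 | aaacabb
   6 |  11 | aabbaaacaaaaaacabb
   7 |  16 | aacaaaaaacabb
   8 |  23 | aacabb
   9 |  26 | abb
  10 |  12 | abbaaacaaaaaacabb
  11 |   4 | abcbcbaaabbaaacaaaaaacabb
  12 |  17 | acaaaaaacabb
  13 |  24 | acabb
  14 |  28 | b
  15 |   9 | baaabbaaacaaaaaacabb
  16 |  14 | baaacaaaaaacabb
  17 |  27 | bb
  18 |  13 | bbaaacaaaaaacabb
  19 |   0 | bbccabcbcbaaabbaaacaaaaaacabb
  20 |   7 | bcbaaabbaaacaaaaaacabb
  21 |   5 | bcbcbaaabbaaacaaaaaacabb
  22 |   1 | bccabcbcbaaabbaaacaaaaaacabb
  23 |  18 | caaaaaacabb
  24 |  25 | cabb
  25 |   3 | cabcbcbaaabbaaacaaaaaacabb
  26 |   8 | cbaaabbaaacaaaaaacabb
  27 |   6 | cbcbaaabbaaacaaaaaacabb
  28 |   2 | ccabcbcbaaabbaaacaaaaaacabb

SA = [19, 20, 21, 10, 15, 22, 11, 16, 23, 26, 12, 4, 17, 24, 28, 9, 14, 27, 13, 0, 7, 5, 1, 18, 25, 3, 8, 6, 2]
rank  pair      lcp
   1  s[19:],s[20:]  5  'aaaaa'
   2  s[20:],s[21:]  4  'aaaa'
   3  s[21:],s[10:]  3  'aaa'
   4  s[10:],s[15:]  3  'aaa'
   5  s[15:],s[22:]  5  'aaaca'
   6  s[22:],s[11:]  2  'aa'
   7  s[11:],s[16:]  2  'aa'
   8  s[16:],s[23:]  4  'aaca'
   9  s[23:],s[26:]  1  'a'
  10  s[26:],s[12:]  3  'abb'
  11  s[12:],s[4:]  2  'ab'
  12  s[4:],s[17:]  1  'a'
  13  s[17:],s[24:]  3  'aca'
  14  s[24:],s[28:]  0  ''
  15  s[28:],s[9:]  1  'b'
  16  s[9:],s[14:]  4  'baaa'
  17  s[14:],s[27:]  1  'b'
  18  s[27:],s[13:]  2  'bb'
  19  s[13:],s[0:]  2  'bb'
  20  s[0:],s[7:]  1  'b'
  21  s[7:],s[5:]  3  'bcb'
  22  s[5:],s[1:]  2  'bc'
  23  s[1:],s[18:]  0  ''
  24  s[18:],s[25:]  2  'ca'
  25  s[25:],s[3:]  3  'cab'
  26  s[3:],s[8:]  1  'c'
  27  s[8:],s[6:]  2  'cb'
  28  s[6:],s[2:]  1  'c'

n(n+1)/2 = 29·30/2 = 435
Σ LCP = 0 + 5 + 4 + 3 + 3 + 5 + 2 + 2 + 4 + 1 + 3 + 2 + 1 + 3 + 0 + 1 + 4 + 1 + 2 + 2 + 1 + 3 + 2 + 0 + 2 + 3 + 1 + 2 + 1 = 63
distinct = 435 − 63 = 372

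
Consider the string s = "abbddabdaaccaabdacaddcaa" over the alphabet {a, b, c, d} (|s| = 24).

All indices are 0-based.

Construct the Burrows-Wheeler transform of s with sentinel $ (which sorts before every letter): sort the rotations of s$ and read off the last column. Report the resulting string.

rank  rotation                   last
    0  $abbddabdaaccaabdacaddcaa  a
    1  a$abbddabdaaccaabdacaddca  a
    2  aa$abbddabdaaccaabdacaddc  c
    3  aabdacaddcaa$abbddabdaacc  c
    4  aaccaabdacaddcaa$abbddabd  d
    5  abbddabdaaccaabdacaddcaa$  $
    6  abdaaccaabdacaddcaa$abbdd  d
    7  abdacaddcaa$abbddabdaacca  a
    8  acaddcaa$abbddabdaaccaabd  d
    9  accaabdacaddcaa$abbddabda  a
   10  addcaa$abbddabdaaccaabdac  c
   11  bbddabdaaccaabdacaddcaa$a  a
   12  bdaaccaabdacaddcaa$abbdda  a
   13  bdacaddcaa$abbddabdaaccaa  a
   14  bddabdaaccaabdacaddcaa$ab  b
   15  caa$abbddabdaaccaabdacadd  d
   16  caabdacaddcaa$abbddabdaac  c
   17  caddcaa$abbddabdaaccaabda  a
   18  ccaabdacaddcaa$abbddabdaa  a
   19  daaccaabdacaddcaa$abbddab  b
   20  dabdaaccaabdacaddcaa$abbd  d
   21  dacaddcaa$abbddabdaaccaab  b
   22  dcaa$abbddabdaaccaabdacad  d
   23  ddabdaaccaabdacaddcaa$abb  b
   24  ddcaa$abbddabdaaccaabdaca  a

aaccd$dadacaaabdcaabdbdba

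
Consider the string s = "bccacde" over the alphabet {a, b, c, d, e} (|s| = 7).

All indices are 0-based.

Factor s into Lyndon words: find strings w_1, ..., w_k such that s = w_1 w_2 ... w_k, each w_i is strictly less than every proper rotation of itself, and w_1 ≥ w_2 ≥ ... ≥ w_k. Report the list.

["bcc", "acde"]

emit factor 1: 'bcc' (i=0, period=3)
emit factor 2: 'acde' (i=3, period=4)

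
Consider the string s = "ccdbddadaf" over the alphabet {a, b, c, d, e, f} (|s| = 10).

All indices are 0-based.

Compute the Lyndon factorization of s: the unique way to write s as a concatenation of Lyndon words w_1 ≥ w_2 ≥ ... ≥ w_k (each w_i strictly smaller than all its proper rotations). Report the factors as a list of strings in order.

emit factor 1: 'ccd' (i=0, period=3)
emit factor 2: 'bdd' (i=3, period=3)
emit factor 3: 'adaf' (i=6, period=4)

["ccd", "bdd", "adaf"]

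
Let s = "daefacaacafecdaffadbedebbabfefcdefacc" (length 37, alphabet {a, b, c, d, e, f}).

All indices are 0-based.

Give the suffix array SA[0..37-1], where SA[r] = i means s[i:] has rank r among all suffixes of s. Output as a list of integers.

[6, 25, 4, 7, 34, 17, 1, 9, 14, 24, 23, 19, 26, 36, 5, 8, 35, 12, 30, 0, 13, 18, 21, 31, 22, 11, 20, 2, 32, 28, 3, 33, 16, 29, 10, 27, 15]

sorted suffixes:
  #0 SA[0]=6  'aacafecdaffadbedebbabfefcdefacc'
  #1 SA[1]=25  'abfefcdefacc'
  #2 SA[2]=4  'acaacafecdaffadbedebbabfefcdefacc'
  #3 SA[3]=7  'acafecdaffadbedebbabfefcdefacc'
  #4 SA[4]=34  'acc'
  #5 SA[5]=17  'adbedebbabfefcdefacc'
  #6 SA[6]=1  'aefacaacafecdaffadbedebbabfefcdefacc'
  #7 SA[7]=9  'afecdaffadbedebbabfefcdefacc'
  #8 SA[8]=14  'affadbedebbabfefcdefacc'
  #9 SA[9]=24  'babfefcdefacc'
  #10 SA[10]=23  'bbabfefcdefacc'
  #11 SA[11]=19  'bedebbabfefcdefacc'
  #12 SA[12]=26  'bfefcdefacc'
  #13 SA[13]=36  'c'
  #14 SA[14]=5  'caacafecdaffadbedebbabfefcdefacc'
  #15 SA[15]=8  'cafecdaffadbedebbabfefcdefacc'
  #16 SA[16]=35  'cc'
  #17 SA[17]=12  'cdaffadbedebbabfefcdefacc'
  #18 SA[18]=30  'cdefacc'
  #19 SA[19]=0  'daefacaacafecdaffadbedebbabfefcdefacc'
  #20 SA[20]=13  'daffadbedebbabfefcdefacc'
  #21 SA[21]=18  'dbedebbabfefcdefacc'
  #22 SA[22]=21  'debbabfefcdefacc'
  #23 SA[23]=31  'defacc'
  #24 SA[24]=22  'ebbabfefcdefacc'
  #25 SA[25]=11  'ecdaffadbedebbabfefcdefacc'
  #26 SA[26]=20  'edebbabfefcdefacc'
  #27 SA[27]=2  'efacaacafecdaffadbedebbabfefcdefacc'
  #28 SA[28]=32  'efacc'
  #29 SA[29]=28  'efcdefacc'
  #30 SA[30]=3  'facaacafecdaffadbedebbabfefcdefacc'
  #31 SA[31]=33  'facc'
  #32 SA[32]=16  'fadbedebbabfefcdefacc'
  #33 SA[33]=29  'fcdefacc'
  #34 SA[34]=10  'fecdaffadbedebbabfefcdefacc'
  #35 SA[35]=27  'fefcdefacc'
  #36 SA[36]=15  'ffadbedebbabfefcdefacc'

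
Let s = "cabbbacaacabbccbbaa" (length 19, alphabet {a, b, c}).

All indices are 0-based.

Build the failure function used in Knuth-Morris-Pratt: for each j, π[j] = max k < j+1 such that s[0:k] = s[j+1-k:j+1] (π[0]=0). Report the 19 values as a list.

[0, 0, 0, 0, 0, 0, 1, 2, 0, 1, 2, 3, 4, 1, 1, 0, 0, 0, 0]

π[0] = 0
j=1 s[j]='a': π[1]=0 (border '')
j=2 s[j]='b': π[2]=0 (border '')
j=3 s[j]='b': π[3]=0 (border '')
j=4 s[j]='b': π[4]=0 (border '')
j=5 s[j]='a': π[5]=0 (border '')
j=6 s[j]='c': π[6]=1 (border 'c')
j=7 s[j]='a': π[7]=2 (border 'ca')
j=8 s[j]='a': k: 2→0; π[8]=0 (border '')
j=9 s[j]='c': π[9]=1 (border 'c')
j=10 s[j]='a': π[10]=2 (border 'ca')
j=11 s[j]='b': π[11]=3 (border 'cab')
j=12 s[j]='b': π[12]=4 (border 'cabb')
j=13 s[j]='c': k: 4→0; π[13]=1 (border 'c')
j=14 s[j]='c': k: 1→0; π[14]=1 (border 'c')
j=15 s[j]='b': k: 1→0; π[15]=0 (border '')
j=16 s[j]='b': π[16]=0 (border '')
j=17 s[j]='a': π[17]=0 (border '')
j=18 s[j]='a': π[18]=0 (border '')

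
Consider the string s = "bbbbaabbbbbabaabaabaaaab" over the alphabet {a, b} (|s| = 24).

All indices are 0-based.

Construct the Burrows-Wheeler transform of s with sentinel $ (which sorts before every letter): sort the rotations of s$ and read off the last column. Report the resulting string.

bbaabbbaaabaaaaabbbbbb$ba

rank  rotation                   last
    0  $bbbbaabbbbbabaabaabaaaab  b
    1  aaaab$bbbbaabbbbbabaabaab  b
    2  aaab$bbbbaabbbbbabaabaaba  a
    3  aab$bbbbaabbbbbabaabaabaa  a
    4  aabaaaab$bbbbaabbbbbabaab  b
    5  aabaabaaaab$bbbbaabbbbbab  b
    6  aabbbbbabaabaabaaaab$bbbb  b
    7  ab$bbbbaabbbbbabaabaabaaa  a
    8  abaaaab$bbbbaabbbbbabaaba  a
    9  abaabaaaab$bbbbaabbbbbaba  a
   10  abaabaabaaaab$bbbbaabbbbb  b
   11  abbbbbabaabaabaaaab$bbbba  a
   12  b$bbbbaabbbbbabaabaabaaaa  a
   13  baaaab$bbbbaabbbbbabaabaa  a
   14  baabaaaab$bbbbaabbbbbabaa  a
   15  baabaabaaaab$bbbbaabbbbba  a
   16  baabbbbbabaabaabaaaab$bbb  b
   17  babaabaabaaaab$bbbbaabbbb  b
   18  bbaabbbbbabaabaabaaaab$bb  b
   19  bbabaabaabaaaab$bbbbaabbb  b
   20  bbbaabbbbbabaabaabaaaab$b  b
   21  bbbabaabaabaaaab$bbbbaabb  b
   22  bbbbaabbbbbabaabaabaaaab$  $
   23  bbbbabaabaabaaaab$bbbbaab  b
   24  bbbbbabaabaabaaaab$bbbbaa  a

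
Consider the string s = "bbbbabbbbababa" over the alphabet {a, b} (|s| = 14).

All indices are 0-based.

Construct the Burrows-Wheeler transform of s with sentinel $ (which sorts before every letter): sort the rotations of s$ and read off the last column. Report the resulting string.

rank  rotation         last
    0  $bbbbabbbbababa  a
    1  a$bbbbabbbbabab  b
    2  aba$bbbbabbbbab  b
    3  ababa$bbbbabbbb  b
    4  abbbbababa$bbbb  b
    5  ba$bbbbabbbbaba  a
    6  baba$bbbbabbbba  a
    7  bababa$bbbbabbb  b
    8  babbbbababa$bbb  b
    9  bbababa$bbbbabb  b
   10  bbabbbbababa$bb  b
   11  bbbababa$bbbbab  b
   12  bbbabbbbababa$b  b
   13  bbbbababa$bbbba  a
   14  bbbbabbbbababa$  $

abbbbaabbbbbba$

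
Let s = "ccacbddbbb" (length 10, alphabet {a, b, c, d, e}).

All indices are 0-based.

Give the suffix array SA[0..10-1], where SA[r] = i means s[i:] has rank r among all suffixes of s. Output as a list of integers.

rank | idx | suffix
   0 |   2 | acbddbbb
   1 |   9 | b
   2 |   8 | bb
   3 |   7 | bbb
   4 |   4 | bddbbb
   5 |   1 | cacbddbbb
   6 |   3 | cbddbbb
   7 |   0 | ccacbddbbb
   8 |   6 | dbbb
   9 |   5 | ddbbb

[2, 9, 8, 7, 4, 1, 3, 0, 6, 5]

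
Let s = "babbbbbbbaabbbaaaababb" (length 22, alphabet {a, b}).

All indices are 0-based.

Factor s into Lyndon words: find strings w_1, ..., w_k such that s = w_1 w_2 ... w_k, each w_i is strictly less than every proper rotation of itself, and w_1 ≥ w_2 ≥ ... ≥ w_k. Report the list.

emit factor 1: 'b' (i=0, period=1)
emit factor 2: 'abbbbbbb' (i=1, period=8)
emit factor 3: 'aabbb' (i=9, period=5)
emit factor 4: 'aaaababb' (i=14, period=8)

["b", "abbbbbbb", "aabbb", "aaaababb"]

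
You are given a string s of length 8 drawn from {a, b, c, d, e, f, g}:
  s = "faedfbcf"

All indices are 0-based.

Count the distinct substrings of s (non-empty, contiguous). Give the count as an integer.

rank | idx | suffix
   0 |   1 | aedfbcf
   1 |   5 | bcf
   2 |   6 | cf
   3 |   3 | dfbcf
   4 |   2 | edfbcf
   5 |   7 | f
   6 |   0 | faedfbcf
   7 |   4 | fbcf

SA = [1, 5, 6, 3, 2, 7, 0, 4]
[i] adj suffixes → lcp
  [1] 1/5 → 0 ('')
  [2] 5/6 → 0 ('')
  [3] 6/3 → 0 ('')
  [4] 3/2 → 0 ('')
  [5] 2/7 → 0 ('')
  [6] 7/0 → 1 ('f')
  [7] 0/4 → 1 ('f')

n(n+1)/2 = 8·9/2 = 36
Σ LCP = 0 + 0 + 0 + 0 + 0 + 0 + 1 + 1 = 2
distinct = 36 − 2 = 34

34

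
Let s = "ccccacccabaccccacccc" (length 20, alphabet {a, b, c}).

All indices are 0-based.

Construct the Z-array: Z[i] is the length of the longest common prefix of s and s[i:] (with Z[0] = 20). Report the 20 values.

[20, 3, 2, 1, 0, 3, 2, 1, 0, 0, 0, 8, 3, 2, 1, 0, 4, 3, 2, 1]

Z[0]=20
i=1: i≥r, start 0; Z[1]=3 scan→box=[1,4)
i=2: min(r-i=2, Z[1]=3)=2; Z[2]=2
i=3: min(r-i=1, Z[2]=2)=1; Z[3]=1
i=4: i≥r, start 0; Z[4]=0
i=5: i≥r, start 0; Z[5]=3 scan→box=[5,8)
i=6: min(r-i=2, Z[1]=3)=2; Z[6]=2
i=7: min(r-i=1, Z[2]=2)=1; Z[7]=1
i=8: i≥r, start 0; Z[8]=0
i=9: i≥r, start 0; Z[9]=0
i=10: i≥r, start 0; Z[10]=0
i=11: i≥r, start 0; Z[11]=8 scan→box=[11,19)
i=12: min(r-i=7, Z[1]=3)=3; Z[12]=3
i=13: min(r-i=6, Z[2]=2)=2; Z[13]=2
i=14: min(r-i=5, Z[3]=1)=1; Z[14]=1
i=15: min(r-i=4, Z[4]=0)=0; Z[15]=0
i=16: min(r-i=3, Z[5]=3)=3; Z[16]=4 scan→box=[16,20)
i=17: min(r-i=3, Z[1]=3)=3; Z[17]=3
i=18: min(r-i=2, Z[2]=2)=2; Z[18]=2
i=19: min(r-i=1, Z[3]=1)=1; Z[19]=1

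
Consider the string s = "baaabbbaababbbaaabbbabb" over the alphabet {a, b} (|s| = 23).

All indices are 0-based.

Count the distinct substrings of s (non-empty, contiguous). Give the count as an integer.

sorted suffixes:
  #0 SA[0]=1  'aaabbbaababbbaaabbbabb'
  #1 SA[1]=14  'aaabbbabb'
  #2 SA[2]=7  'aababbbaaabbbabb'
  #3 SA[3]=2  'aabbbaababbbaaabbbabb'
  #4 SA[4]=15  'aabbbabb'
  #5 SA[5]=8  'ababbbaaabbbabb'
  #6 SA[6]=20  'abb'
  #7 SA[7]=10  'abbbaaabbbabb'
  #8 SA[8]=3  'abbbaababbbaaabbbabb'
  #9 SA[9]=16  'abbbabb'
  #10 SA[10]=22  'b'
  #11 SA[11]=0  'baaabbbaababbbaaabbbabb'
  #12 SA[12]=13  'baaabbbabb'
  #13 SA[13]=6  'baababbbaaabbbabb'
  #14 SA[14]=19  'babb'
  #15 SA[15]=9  'babbbaaabbbabb'
  #16 SA[16]=21  'bb'
  #17 SA[17]=12  'bbaaabbbabb'
  #18 SA[18]=5  'bbaababbbaaabbbabb'
  #19 SA[19]=18  'bbabb'
  #20 SA[20]=11  'bbbaaabbbabb'
  #21 SA[21]=4  'bbbaababbbaaabbbabb'
  #22 SA[22]=17  'bbbabb'

SA = [1, 14, 7, 2, 15, 8, 20, 10, 3, 16, 22, 0, 13, 6, 19, 9, 21, 12, 5, 18, 11, 4, 17]
[i] adj suffixes → lcp
  [1] 1/14 → 7 ('aaabbba')
  [2] 14/7 → 2 ('aa')
  [3] 7/2 → 3 ('aab')
  [4] 2/15 → 6 ('aabbba')
  [5] 15/8 → 1 ('a')
  [6] 8/20 → 2 ('ab')
  [7] 20/10 → 3 ('abb')
  [8] 10/3 → 6 ('abbbaa')
  [9] 3/16 → 5 ('abbba')
  [10] 16/22 → 0 ('')
  [11] 22/0 → 1 ('b')
  [12] 0/13 → 8 ('baaabbba')
  [13] 13/6 → 3 ('baa')
  [14] 6/19 → 2 ('ba')
  [15] 19/9 → 4 ('babb')
  [16] 9/21 → 1 ('b')
  [17] 21/12 → 2 ('bb')
  [18] 12/5 → 4 ('bbaa')
  [19] 5/18 → 3 ('bba')
  [20] 18/11 → 2 ('bb')
  [21] 11/4 → 5 ('bbbaa')
  [22] 4/17 → 4 ('bbba')

n(n+1)/2 = 23·24/2 = 276
Σ LCP = 0 + 7 + 2 + 3 + 6 + 1 + 2 + 3 + 6 + 5 + 0 + 1 + 8 + 3 + 2 + 4 + 1 + 2 + 4 + 3 + 2 + 5 + 4 = 74
distinct = 276 − 74 = 202

202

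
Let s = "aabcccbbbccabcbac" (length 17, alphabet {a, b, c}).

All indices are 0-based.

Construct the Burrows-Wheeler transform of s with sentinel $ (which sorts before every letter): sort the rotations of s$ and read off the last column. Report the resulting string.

c$cabccbabaacbcbcb

rank  rotation            last
    0  $aabcccbbbccabcbac  c
    1  aabcccbbbccabcbac$  $
    2  abcbac$aabcccbbbcc  c
    3  abcccbbbccabcbac$a  a
    4  ac$aabcccbbbccabcb  b
    5  bac$aabcccbbbccabc  c
    6  bbbccabcbac$aabccc  c
    7  bbccabcbac$aabcccb  b
    8  bcbac$aabcccbbbcca  a
    9  bccabcbac$aabcccbb  b
   10  bcccbbbccabcbac$aa  a
   11  c$aabcccbbbccabcba  a
   12  cabcbac$aabcccbbbc  c
   13  cbac$aabcccbbbccab  b
   14  cbbbccabcbac$aabcc  c
   15  ccabcbac$aabcccbbb  b
   16  ccbbbccabcbac$aabc  c
   17  cccbbbccabcbac$aab  b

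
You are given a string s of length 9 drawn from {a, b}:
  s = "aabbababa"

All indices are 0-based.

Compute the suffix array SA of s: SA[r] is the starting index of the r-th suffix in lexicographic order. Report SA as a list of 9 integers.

[8, 0, 6, 4, 1, 7, 5, 3, 2]

sorted suffixes:
  #0 SA[0]=8  'a'
  #1 SA[1]=0  'aabbababa'
  #2 SA[2]=6  'aba'
  #3 SA[3]=4  'ababa'
  #4 SA[4]=1  'abbababa'
  #5 SA[5]=7  'ba'
  #6 SA[6]=5  'baba'
  #7 SA[7]=3  'bababa'
  #8 SA[8]=2  'bbababa'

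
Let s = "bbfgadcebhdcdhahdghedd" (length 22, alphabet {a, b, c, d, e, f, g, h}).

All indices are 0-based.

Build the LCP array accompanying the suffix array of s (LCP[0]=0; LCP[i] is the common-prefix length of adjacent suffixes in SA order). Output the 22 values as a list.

[0, 1, 0, 1, 1, 0, 1, 0, 1, 2, 1, 1, 1, 0, 1, 0, 0, 1, 0, 1, 2, 1]

rank | idx | suffix
   0 |   4 | adcebhdcdhahdghedd
   1 |  14 | ahdghedd
   2 |   0 | bbfgadcebhdcdhahdghedd
   3 |   1 | bfgadcebhdcdhahdghedd
   4 |   8 | bhdcdhahdghedd
   5 |  11 | cdhahdghedd
   6 |   6 | cebhdcdhahdghedd
   7 |  21 | d
   8 |  10 | dcdhahdghedd
   9 |   5 | dcebhdcdhahdghedd
  10 |  20 | dd
  11 |  16 | dghedd
  12 |  12 | dhahdghedd
  13 |   7 | ebhdcdhahdghedd
  14 |  19 | edd
  15 |   2 | fgadcebhdcdhahdghedd
  16 |   3 | gadcebhdcdhahdghedd
  17 |  17 | ghedd
  18 |  13 | hahdghedd
  19 |   9 | hdcdhahdghedd
  20 |  15 | hdghedd
  21 |  18 | hedd

SA = [4, 14, 0, 1, 8, 11, 6, 21, 10, 5, 20, 16, 12, 7, 19, 2, 3, 17, 13, 9, 15, 18]
i: (SA[i-1],SA[i]) lcp shared
  1: (4,14) 1 'a'
  2: (14,0) 0 ''
  3: (0,1) 1 'b'
  4: (1,8) 1 'b'
  5: (8,11) 0 ''
  6: (11,6) 1 'c'
  7: (6,21) 0 ''
  8: (21,10) 1 'd'
  9: (10,5) 2 'dc'
  10: (5,20) 1 'd'
  11: (20,16) 1 'd'
  12: (16,12) 1 'd'
  13: (12,7) 0 ''
  14: (7,19) 1 'e'
  15: (19,2) 0 ''
  16: (2,3) 0 ''
  17: (3,17) 1 'g'
  18: (17,13) 0 ''
  19: (13,9) 1 'h'
  20: (9,15) 2 'hd'
  21: (15,18) 1 'h'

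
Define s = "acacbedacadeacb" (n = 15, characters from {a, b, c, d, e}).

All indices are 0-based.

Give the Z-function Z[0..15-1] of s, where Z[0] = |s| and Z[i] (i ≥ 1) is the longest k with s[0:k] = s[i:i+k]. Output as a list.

[15, 0, 2, 0, 0, 0, 0, 3, 0, 1, 0, 0, 2, 0, 0]

Z[0]=15
i=1: fresh scan; Z[1]=0
i=2: fresh scan; Z[2]=2 scan→box=[2,4)
i=3: min(r-i=1, Z[1]=0)=0; Z[3]=0
i=4: fresh scan; Z[4]=0
i=5: fresh scan; Z[5]=0
i=6: fresh scan; Z[6]=0
i=7: fresh scan; Z[7]=3 scan→box=[7,10)
i=8: min(r-i=2, Z[1]=0)=0; Z[8]=0
i=9: min(r-i=1, Z[2]=2)=1; Z[9]=1
i=10: fresh scan; Z[10]=0
i=11: fresh scan; Z[11]=0
i=12: fresh scan; Z[12]=2 scan→box=[12,14)
i=13: min(r-i=1, Z[1]=0)=0; Z[13]=0
i=14: fresh scan; Z[14]=0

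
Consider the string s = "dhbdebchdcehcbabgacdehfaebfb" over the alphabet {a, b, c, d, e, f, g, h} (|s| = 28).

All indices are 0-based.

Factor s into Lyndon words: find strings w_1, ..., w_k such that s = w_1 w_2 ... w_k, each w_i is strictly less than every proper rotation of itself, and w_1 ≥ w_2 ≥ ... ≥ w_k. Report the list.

emit factor 1: 'dh' (i=0, period=2)
emit factor 2: 'bde' (i=2, period=3)
emit factor 3: 'bchdcehc' (i=5, period=8)
emit factor 4: 'b' (i=13, period=1)
emit factor 5: 'abgacdehfaebfb' (i=14, period=14)

["dh", "bde", "bchdcehc", "b", "abgacdehfaebfb"]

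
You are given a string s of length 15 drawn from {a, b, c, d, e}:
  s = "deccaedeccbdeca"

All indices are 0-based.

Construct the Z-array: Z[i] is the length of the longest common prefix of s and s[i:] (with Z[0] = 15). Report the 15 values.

[15, 0, 0, 0, 0, 0, 4, 0, 0, 0, 0, 3, 0, 0, 0]

Z[0]=15
i=1: fresh scan; Z[1]=0
i=2: fresh scan; Z[2]=0
i=3: fresh scan; Z[3]=0
i=4: fresh scan; Z[4]=0
i=5: fresh scan; Z[5]=0
i=6: fresh scan; Z[6]=4 extend→box=[6,10)
i=7: min(r-i=3, Z[1]=0)=0; Z[7]=0
i=8: min(r-i=2, Z[2]=0)=0; Z[8]=0
i=9: min(r-i=1, Z[3]=0)=0; Z[9]=0
i=10: fresh scan; Z[10]=0
i=11: fresh scan; Z[11]=3 extend→box=[11,14)
i=12: min(r-i=2, Z[1]=0)=0; Z[12]=0
i=13: min(r-i=1, Z[2]=0)=0; Z[13]=0
i=14: fresh scan; Z[14]=0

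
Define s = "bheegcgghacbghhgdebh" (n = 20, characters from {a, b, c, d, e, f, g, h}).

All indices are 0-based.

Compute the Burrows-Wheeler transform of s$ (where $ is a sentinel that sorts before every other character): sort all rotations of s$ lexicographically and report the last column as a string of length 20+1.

rank  rotation               last
    0  $bheegcgghacbghhgdebh  h
    1  acbghhgdebh$bheegcggh  h
    2  bghhgdebh$bheegcgghac  c
    3  bh$bheegcgghacbghhgde  e
    4  bheegcgghacbghhgdebh$  $
    5  cbghhgdebh$bheegcggha  a
    6  cgghacbghhgdebh$bheeg  g
    7  debh$bheegcgghacbghhg  g
    8  ebh$bheegcgghacbghhgd  d
    9  eegcgghacbghhgdebh$bh  h
   10  egcgghacbghhgdebh$bhe  e
   11  gcgghacbghhgdebh$bhee  e
   12  gdebh$bheegcgghacbghh  h
   13  gghacbghhgdebh$bheegc  c
   14  ghacbghhgdebh$bheegcg  g
   15  ghhgdebh$bheegcgghacb  b
   16  h$bheegcgghacbghhgdeb  b
   17  hacbghhgdebh$bheegcgg  g
   18  heegcgghacbghhgdebh$b  b
   19  hgdebh$bheegcgghacbgh  h
   20  hhgdebh$bheegcgghacbg  g

hhce$aggdheehcgbbgbhg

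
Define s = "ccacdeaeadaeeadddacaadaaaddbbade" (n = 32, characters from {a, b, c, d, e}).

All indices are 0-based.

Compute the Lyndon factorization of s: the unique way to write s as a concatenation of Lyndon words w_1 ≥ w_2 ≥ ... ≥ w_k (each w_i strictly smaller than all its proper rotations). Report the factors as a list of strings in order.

emit factor 1: 'c' (i=0, period=1)
emit factor 2: 'c' (i=1, period=1)
emit factor 3: 'acdeaeadaeeaddd' (i=2, period=15)
emit factor 4: 'ac' (i=17, period=2)
emit factor 5: 'aad' (i=19, period=3)
emit factor 6: 'aaaddbbade' (i=22, period=10)

["c", "c", "acdeaeadaeeaddd", "ac", "aad", "aaaddbbade"]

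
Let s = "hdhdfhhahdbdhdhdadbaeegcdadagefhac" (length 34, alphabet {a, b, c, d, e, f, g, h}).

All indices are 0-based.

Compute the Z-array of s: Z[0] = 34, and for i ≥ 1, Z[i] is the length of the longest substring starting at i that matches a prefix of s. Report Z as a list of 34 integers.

Z[0]=34
i=1: outside box; Z[1]=0
i=2: outside box; Z[2]=2 grow→box=[2,4)
i=3: min(r-i=1, Z[1]=0)=0; Z[3]=0
i=4: outside box; Z[4]=0
i=5: outside box; Z[5]=1 grow→box=[5,6)
i=6: outside box; Z[6]=1 grow→box=[6,7)
i=7: outside box; Z[7]=0
i=8: outside box; Z[8]=2 grow→box=[8,10)
i=9: min(r-i=1, Z[1]=0)=0; Z[9]=0
i=10: outside box; Z[10]=0
i=11: outside box; Z[11]=0
i=12: outside box; Z[12]=4 grow→box=[12,16)
i=13: min(r-i=3, Z[1]=0)=0; Z[13]=0
i=14: min(r-i=2, Z[2]=2)=2; Z[14]=2
i=15: min(r-i=1, Z[3]=0)=0; Z[15]=0
i=16: outside box; Z[16]=0
i=17: outside box; Z[17]=0
i=18: outside box; Z[18]=0
i=19: outside box; Z[19]=0
i=20: outside box; Z[20]=0
i=21: outside box; Z[21]=0
i=22: outside box; Z[22]=0
i=23: outside box; Z[23]=0
i=24: outside box; Z[24]=0
i=25: outside box; Z[25]=0
i=26: outside box; Z[26]=0
i=27: outside box; Z[27]=0
i=28: outside box; Z[28]=0
i=29: outside box; Z[29]=0
i=30: outside box; Z[30]=0
i=31: outside box; Z[31]=1 grow→box=[31,32)
i=32: outside box; Z[32]=0
i=33: outside box; Z[33]=0

[34, 0, 2, 0, 0, 1, 1, 0, 2, 0, 0, 0, 4, 0, 2, 0, 0, 0, 0, 0, 0, 0, 0, 0, 0, 0, 0, 0, 0, 0, 0, 1, 0, 0]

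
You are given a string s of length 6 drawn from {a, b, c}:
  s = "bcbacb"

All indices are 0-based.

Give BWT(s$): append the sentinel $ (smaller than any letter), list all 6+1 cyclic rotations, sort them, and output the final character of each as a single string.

rank  rotation last
    0  $bcbacb  b
    1  acb$bcb  b
    2  b$bcbac  c
    3  bacb$bc  c
    4  bcbacb$  $
    5  cb$bcba  a
    6  cbacb$b  b

bbcc$ab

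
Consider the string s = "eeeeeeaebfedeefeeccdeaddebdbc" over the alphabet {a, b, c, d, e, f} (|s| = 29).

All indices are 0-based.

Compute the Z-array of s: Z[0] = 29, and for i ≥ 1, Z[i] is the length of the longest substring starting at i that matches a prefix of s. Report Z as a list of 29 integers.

[29, 5, 4, 3, 2, 1, 0, 1, 0, 0, 1, 0, 2, 1, 0, 2, 1, 0, 0, 0, 1, 0, 0, 0, 1, 0, 0, 0, 0]

Z[0]=29
i=1: fresh scan; Z[1]=5 grow→box=[1,6)
i=2: min(r-i=4, Z[1]=5)=4; Z[2]=4
i=3: min(r-i=3, Z[2]=4)=3; Z[3]=3
i=4: min(r-i=2, Z[3]=3)=2; Z[4]=2
i=5: min(r-i=1, Z[4]=2)=1; Z[5]=1
i=6: fresh scan; Z[6]=0
i=7: fresh scan; Z[7]=1 grow→box=[7,8)
i=8: fresh scan; Z[8]=0
i=9: fresh scan; Z[9]=0
i=10: fresh scan; Z[10]=1 grow→box=[10,11)
i=11: fresh scan; Z[11]=0
i=12: fresh scan; Z[12]=2 grow→box=[12,14)
i=13: min(r-i=1, Z[1]=5)=1; Z[13]=1
i=14: fresh scan; Z[14]=0
i=15: fresh scan; Z[15]=2 grow→box=[15,17)
i=16: min(r-i=1, Z[1]=5)=1; Z[16]=1
i=17: fresh scan; Z[17]=0
i=18: fresh scan; Z[18]=0
i=19: fresh scan; Z[19]=0
i=20: fresh scan; Z[20]=1 grow→box=[20,21)
i=21: fresh scan; Z[21]=0
i=22: fresh scan; Z[22]=0
i=23: fresh scan; Z[23]=0
i=24: fresh scan; Z[24]=1 grow→box=[24,25)
i=25: fresh scan; Z[25]=0
i=26: fresh scan; Z[26]=0
i=27: fresh scan; Z[27]=0
i=28: fresh scan; Z[28]=0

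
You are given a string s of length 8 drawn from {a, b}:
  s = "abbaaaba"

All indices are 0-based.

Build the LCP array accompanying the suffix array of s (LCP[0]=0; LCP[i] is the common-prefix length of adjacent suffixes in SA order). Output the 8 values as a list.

[0, 1, 2, 1, 2, 0, 2, 1]

sorted suffixes:
  #0 SA[0]=7  'a'
  #1 SA[1]=3  'aaaba'
  #2 SA[2]=4  'aaba'
  #3 SA[3]=5  'aba'
  #4 SA[4]=0  'abbaaaba'
  #5 SA[5]=6  'ba'
  #6 SA[6]=2  'baaaba'
  #7 SA[7]=1  'bbaaaba'

SA = [7, 3, 4, 5, 0, 6, 2, 1]
rank  pair      lcp
   1  s[7:],s[3:]  1  'a'
   2  s[3:],s[4:]  2  'aa'
   3  s[4:],s[5:]  1  'a'
   4  s[5:],s[0:]  2  'ab'
   5  s[0:],s[6:]  0  ''
   6  s[6:],s[2:]  2  'ba'
   7  s[2:],s[1:]  1  'b'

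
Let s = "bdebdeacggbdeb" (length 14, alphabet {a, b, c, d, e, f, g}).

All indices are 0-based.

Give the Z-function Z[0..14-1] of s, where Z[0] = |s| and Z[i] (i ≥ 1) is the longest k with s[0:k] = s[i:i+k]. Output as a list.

[14, 0, 0, 3, 0, 0, 0, 0, 0, 0, 4, 0, 0, 1]

Z[0]=14
i=1: outside box; Z[1]=0
i=2: outside box; Z[2]=0
i=3: outside box; Z[3]=3 extend→box=[3,6)
i=4: min(r-i=2, Z[1]=0)=0; Z[4]=0
i=5: min(r-i=1, Z[2]=0)=0; Z[5]=0
i=6: outside box; Z[6]=0
i=7: outside box; Z[7]=0
i=8: outside box; Z[8]=0
i=9: outside box; Z[9]=0
i=10: outside box; Z[10]=4 extend→box=[10,14)
i=11: min(r-i=3, Z[1]=0)=0; Z[11]=0
i=12: min(r-i=2, Z[2]=0)=0; Z[12]=0
i=13: min(r-i=1, Z[3]=3)=1; Z[13]=1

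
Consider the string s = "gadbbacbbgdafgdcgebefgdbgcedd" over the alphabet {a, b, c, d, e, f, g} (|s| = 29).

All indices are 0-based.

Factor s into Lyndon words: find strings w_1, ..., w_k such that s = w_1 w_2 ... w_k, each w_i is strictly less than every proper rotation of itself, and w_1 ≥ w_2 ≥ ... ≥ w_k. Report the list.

emit factor 1: 'g' (i=0, period=1)
emit factor 2: 'adbb' (i=1, period=4)
emit factor 3: 'acbbgdafgdcgebefgdbgcedd' (i=5, period=24)

["g", "adbb", "acbbgdafgdcgebefgdbgcedd"]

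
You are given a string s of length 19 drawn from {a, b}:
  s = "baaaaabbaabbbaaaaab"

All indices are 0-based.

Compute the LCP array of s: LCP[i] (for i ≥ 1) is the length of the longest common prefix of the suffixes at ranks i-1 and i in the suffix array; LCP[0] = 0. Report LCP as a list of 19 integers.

rank→(start, suffix):
  0 → (13, 'aaaaab')
  1 → (1, 'aaaaabbaabbbaaaaab')
  2 → (14, 'aaaab')
  3 → (2, 'aaaabbaabbbaaaaab')
  4 → (15, 'aaab')
  5 → (3, 'aaabbaabbbaaaaab')
  6 → (16, 'aab')
  7 → (4, 'aabbaabbbaaaaab')
  8 → (8, 'aabbbaaaaab')
  9 → (17, 'ab')
  10 → (5, 'abbaabbbaaaaab')
  11 → (9, 'abbbaaaaab')
  12 → (18, 'b')
  13 → (12, 'baaaaab')
  14 → (0, 'baaaaabbaabbbaaaaab')
  15 → (7, 'baabbbaaaaab')
  16 → (11, 'bbaaaaab')
  17 → (6, 'bbaabbbaaaaab')
  18 → (10, 'bbbaaaaab')

SA = [13, 1, 14, 2, 15, 3, 16, 4, 8, 17, 5, 9, 18, 12, 0, 7, 11, 6, 10]
i: (SA[i-1],SA[i]) lcp shared
  1: (13,1) 6 'aaaaab'
  2: (1,14) 4 'aaaa'
  3: (14,2) 5 'aaaab'
  4: (2,15) 3 'aaa'
  5: (15,3) 4 'aaab'
  6: (3,16) 2 'aa'
  7: (16,4) 3 'aab'
  8: (4,8) 4 'aabb'
  9: (8,17) 1 'a'
  10: (17,5) 2 'ab'
  11: (5,9) 3 'abb'
  12: (9,18) 0 ''
  13: (18,12) 1 'b'
  14: (12,0) 7 'baaaaab'
  15: (0,7) 3 'baa'
  16: (7,11) 1 'b'
  17: (11,6) 4 'bbaa'
  18: (6,10) 2 'bb'

[0, 6, 4, 5, 3, 4, 2, 3, 4, 1, 2, 3, 0, 1, 7, 3, 1, 4, 2]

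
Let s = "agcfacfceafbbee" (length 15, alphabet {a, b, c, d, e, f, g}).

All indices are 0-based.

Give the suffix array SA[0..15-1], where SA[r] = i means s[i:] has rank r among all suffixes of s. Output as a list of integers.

[4, 9, 0, 11, 12, 7, 2, 5, 14, 8, 13, 3, 10, 6, 1]

sorted suffixes:
  #0 SA[0]=4  'acfceafbbee'
  #1 SA[1]=9  'afbbee'
  #2 SA[2]=0  'agcfacfceafbbee'
  #3 SA[3]=11  'bbee'
  #4 SA[4]=12  'bee'
  #5 SA[5]=7  'ceafbbee'
  #6 SA[6]=2  'cfacfceafbbee'
  #7 SA[7]=5  'cfceafbbee'
  #8 SA[8]=14  'e'
  #9 SA[9]=8  'eafbbee'
  #10 SA[10]=13  'ee'
  #11 SA[11]=3  'facfceafbbee'
  #12 SA[12]=10  'fbbee'
  #13 SA[13]=6  'fceafbbee'
  #14 SA[14]=1  'gcfacfceafbbee'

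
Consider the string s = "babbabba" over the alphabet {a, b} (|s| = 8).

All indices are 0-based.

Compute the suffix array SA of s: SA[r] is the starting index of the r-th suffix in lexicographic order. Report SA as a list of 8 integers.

[7, 4, 1, 6, 3, 0, 5, 2]

rank→(start, suffix):
  0 → (7, 'a')
  1 → (4, 'abba')
  2 → (1, 'abbabba')
  3 → (6, 'ba')
  4 → (3, 'babba')
  5 → (0, 'babbabba')
  6 → (5, 'bba')
  7 → (2, 'bbabba')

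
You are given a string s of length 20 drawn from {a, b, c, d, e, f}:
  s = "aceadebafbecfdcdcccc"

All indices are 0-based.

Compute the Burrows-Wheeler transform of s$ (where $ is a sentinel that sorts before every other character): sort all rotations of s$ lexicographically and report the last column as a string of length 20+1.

rank  rotation               last
    0  $aceadebafbecfdcdcccc  c
    1  aceadebafbecfdcdcccc$  $
    2  adebafbecfdcdcccc$ace  e
    3  afbecfdcdcccc$aceadeb  b
    4  bafbecfdcdcccc$aceade  e
    5  becfdcdcccc$aceadebaf  f
    6  c$aceadebafbecfdcdccc  c
    7  cc$aceadebafbecfdcdcc  c
    8  ccc$aceadebafbecfdcdc  c
    9  cccc$aceadebafbecfdcd  d
   10  cdcccc$aceadebafbecfd  d
   11  ceadebafbecfdcdcccc$a  a
   12  cfdcdcccc$aceadebafbe  e
   13  dcccc$aceadebafbecfdc  c
   14  dcdcccc$aceadebafbecf  f
   15  debafbecfdcdcccc$acea  a
   16  eadebafbecfdcdcccc$ac  c
   17  ebafbecfdcdcccc$acead  d
   18  ecfdcdcccc$aceadebafb  b
   19  fbecfdcdcccc$aceadeba  a
   20  fdcdcccc$aceadebafbec  c

c$ebefcccddaecfacdbac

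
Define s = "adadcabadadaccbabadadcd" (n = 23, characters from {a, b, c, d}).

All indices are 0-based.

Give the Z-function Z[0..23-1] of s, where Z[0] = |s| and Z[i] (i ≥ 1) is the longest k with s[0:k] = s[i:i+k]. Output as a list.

Z[0]=23
i=1: outside box; Z[1]=0
i=2: outside box; Z[2]=2 grow→box=[2,4)
i=3: min(r-i=1, Z[1]=0)=0; Z[3]=0
i=4: outside box; Z[4]=0
i=5: outside box; Z[5]=1 grow→box=[5,6)
i=6: outside box; Z[6]=0
i=7: outside box; Z[7]=4 grow→box=[7,11)
i=8: min(r-i=3, Z[1]=0)=0; Z[8]=0
i=9: min(r-i=2, Z[2]=2)=2; Z[9]=3 grow→box=[9,12)
i=10: min(r-i=2, Z[1]=0)=0; Z[10]=0
i=11: min(r-i=1, Z[2]=2)=1; Z[11]=1
i=12: outside box; Z[12]=0
i=13: outside box; Z[13]=0
i=14: outside box; Z[14]=0
i=15: outside box; Z[15]=1 grow→box=[15,16)
i=16: outside box; Z[16]=0
i=17: outside box; Z[17]=5 grow→box=[17,22)
i=18: min(r-i=4, Z[1]=0)=0; Z[18]=0
i=19: min(r-i=3, Z[2]=2)=2; Z[19]=2
i=20: min(r-i=2, Z[3]=0)=0; Z[20]=0
i=21: min(r-i=1, Z[4]=0)=0; Z[21]=0
i=22: outside box; Z[22]=0

[23, 0, 2, 0, 0, 1, 0, 4, 0, 3, 0, 1, 0, 0, 0, 1, 0, 5, 0, 2, 0, 0, 0]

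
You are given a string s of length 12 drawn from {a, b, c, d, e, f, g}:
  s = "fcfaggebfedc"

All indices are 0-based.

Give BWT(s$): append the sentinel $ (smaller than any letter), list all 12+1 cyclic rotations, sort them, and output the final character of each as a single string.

rank  rotation       last
    0  $fcfaggebfedc  c
    1  aggebfedc$fcf  f
    2  bfedc$fcfagge  e
    3  c$fcfaggebfed  d
    4  cfaggebfedc$f  f
    5  dc$fcfaggebfe  e
    6  ebfedc$fcfagg  g
    7  edc$fcfaggebf  f
    8  faggebfedc$fc  c
    9  fcfaggebfedc$  $
   10  fedc$fcfaggeb  b
   11  gebfedc$fcfag  g
   12  ggebfedc$fcfa  a

cfedfegfc$bga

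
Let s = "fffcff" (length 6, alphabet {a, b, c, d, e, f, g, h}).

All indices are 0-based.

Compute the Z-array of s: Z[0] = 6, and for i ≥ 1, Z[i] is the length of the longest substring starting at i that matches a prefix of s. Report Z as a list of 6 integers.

[6, 2, 1, 0, 2, 1]

Z[0]=6
i=1: outside box; Z[1]=2 scan→box=[1,3)
i=2: min(r-i=1, Z[1]=2)=1; Z[2]=1
i=3: outside box; Z[3]=0
i=4: outside box; Z[4]=2 scan→box=[4,6)
i=5: min(r-i=1, Z[1]=2)=1; Z[5]=1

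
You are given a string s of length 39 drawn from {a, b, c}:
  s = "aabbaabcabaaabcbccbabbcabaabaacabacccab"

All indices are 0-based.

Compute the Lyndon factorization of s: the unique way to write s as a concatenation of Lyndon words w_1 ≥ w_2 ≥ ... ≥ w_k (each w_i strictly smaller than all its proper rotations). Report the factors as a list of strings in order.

["aabbaabcab", "aaabcbccbabbcabaabaacabacccab"]

emit factor 1: 'aabbaabcab' (i=0, period=10)
emit factor 2: 'aaabcbccbabbcabaabaacabacccab' (i=10, period=29)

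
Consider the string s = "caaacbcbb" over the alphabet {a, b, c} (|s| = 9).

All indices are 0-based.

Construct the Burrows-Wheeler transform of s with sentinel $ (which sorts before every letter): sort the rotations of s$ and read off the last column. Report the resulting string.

rank  rotation    last
    0  $caaacbcbb  b
    1  aaacbcbb$c  c
    2  aacbcbb$ca  a
    3  acbcbb$caa  a
    4  b$caaacbcb  b
    5  bb$caaacbc  c
    6  bcbb$caaac  c
    7  caaacbcbb$  $
    8  cbb$caaacb  b
    9  cbcbb$caaa  a

bcaabcc$ba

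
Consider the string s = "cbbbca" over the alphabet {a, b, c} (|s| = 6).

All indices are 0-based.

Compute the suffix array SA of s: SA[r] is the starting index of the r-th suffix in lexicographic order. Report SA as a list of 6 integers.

rank→(start, suffix):
  0 → (5, 'a')
  1 → (1, 'bbbca')
  2 → (2, 'bbca')
  3 → (3, 'bca')
  4 → (4, 'ca')
  5 → (0, 'cbbbca')

[5, 1, 2, 3, 4, 0]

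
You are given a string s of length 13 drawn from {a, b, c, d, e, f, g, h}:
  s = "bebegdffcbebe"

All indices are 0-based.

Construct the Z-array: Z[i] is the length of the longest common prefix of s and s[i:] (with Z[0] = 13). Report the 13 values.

[13, 0, 2, 0, 0, 0, 0, 0, 0, 4, 0, 2, 0]

Z[0]=13
i=1: i≥r, start 0; Z[1]=0
i=2: i≥r, start 0; Z[2]=2 scan→box=[2,4)
i=3: min(r-i=1, Z[1]=0)=0; Z[3]=0
i=4: i≥r, start 0; Z[4]=0
i=5: i≥r, start 0; Z[5]=0
i=6: i≥r, start 0; Z[6]=0
i=7: i≥r, start 0; Z[7]=0
i=8: i≥r, start 0; Z[8]=0
i=9: i≥r, start 0; Z[9]=4 scan→box=[9,13)
i=10: min(r-i=3, Z[1]=0)=0; Z[10]=0
i=11: min(r-i=2, Z[2]=2)=2; Z[11]=2
i=12: min(r-i=1, Z[3]=0)=0; Z[12]=0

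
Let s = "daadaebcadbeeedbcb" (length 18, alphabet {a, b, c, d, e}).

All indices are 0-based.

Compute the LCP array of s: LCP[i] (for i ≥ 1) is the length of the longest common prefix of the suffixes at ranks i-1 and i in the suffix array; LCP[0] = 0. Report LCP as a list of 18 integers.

[0, 1, 2, 1, 0, 1, 2, 1, 0, 1, 0, 2, 1, 2, 0, 1, 1, 2]

rank | idx | suffix
   0 |   1 | aadaebcadbeeedbcb
   1 |   2 | adaebcadbeeedbcb
   2 |   8 | adbeeedbcb
   3 |   4 | aebcadbeeedbcb
   4 |  17 | b
   5 |   6 | bcadbeeedbcb
   6 |  15 | bcb
   7 |  10 | beeedbcb
   8 |   7 | cadbeeedbcb
   9 |  16 | cb
  10 |   0 | daadaebcadbeeedbcb
  11 |   3 | daebcadbeeedbcb
  12 |  14 | dbcb
  13 |   9 | dbeeedbcb
  14 |   5 | ebcadbeeedbcb
  15 |  13 | edbcb
  16 |  12 | eedbcb
  17 |  11 | eeedbcb

SA = [1, 2, 8, 4, 17, 6, 15, 10, 7, 16, 0, 3, 14, 9, 5, 13, 12, 11]
i: (SA[i-1],SA[i]) lcp shared
  1: (1,2) 1 'a'
  2: (2,8) 2 'ad'
  3: (8,4) 1 'a'
  4: (4,17) 0 ''
  5: (17,6) 1 'b'
  6: (6,15) 2 'bc'
  7: (15,10) 1 'b'
  8: (10,7) 0 ''
  9: (7,16) 1 'c'
  10: (16,0) 0 ''
  11: (0,3) 2 'da'
  12: (3,14) 1 'd'
  13: (14,9) 2 'db'
  14: (9,5) 0 ''
  15: (5,13) 1 'e'
  16: (13,12) 1 'e'
  17: (12,11) 2 'ee'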